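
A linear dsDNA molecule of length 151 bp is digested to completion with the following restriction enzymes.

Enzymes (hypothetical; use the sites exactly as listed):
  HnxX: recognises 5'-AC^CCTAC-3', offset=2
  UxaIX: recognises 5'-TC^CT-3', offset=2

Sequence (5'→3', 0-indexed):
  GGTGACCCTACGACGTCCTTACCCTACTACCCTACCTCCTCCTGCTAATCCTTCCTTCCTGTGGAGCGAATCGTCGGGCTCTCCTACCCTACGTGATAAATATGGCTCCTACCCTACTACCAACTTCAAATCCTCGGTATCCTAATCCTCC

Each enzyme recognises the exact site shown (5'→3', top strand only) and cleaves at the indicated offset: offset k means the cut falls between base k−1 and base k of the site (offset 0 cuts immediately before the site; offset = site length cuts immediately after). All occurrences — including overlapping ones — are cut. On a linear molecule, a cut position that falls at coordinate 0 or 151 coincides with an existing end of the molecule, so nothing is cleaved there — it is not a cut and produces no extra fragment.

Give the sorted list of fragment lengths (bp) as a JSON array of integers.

[3,4,4,4,4,4,5,6,6,8,8,9,9,11,20,21,25]

Scan for sites:
  HnxX (ACCCTAC, off=2): starts [4, 20, 28, 85, 110] → cuts [6, 22, 30, 87, 112]
  UxaIX (TCCT, off=2): starts [15, 36, 39, 48, 52, 56, 81, 106, 130, 139, 145] → cuts [17, 38, 41, 50, 54, 58, 83, 108, 132, 141, 147]

Pooled cuts: [6, 17, 22, 30, 38, 41, 50, 54, 58, 83, 87, 108, 112, 132, 141, 147]

Fragments:
  [0,6): 6 bp
  [6,17): 11 bp
  [17,22): 5 bp
  [22,30): 8 bp
  [30,38): 8 bp
  [38,41): 3 bp
  [41,50): 9 bp
  [50,54): 4 bp
  [54,58): 4 bp
  [58,83): 25 bp
  [83,87): 4 bp
  [87,108): 21 bp
  [108,112): 4 bp
  [112,132): 20 bp
  [132,141): 9 bp
  [141,147): 6 bp
  [147,151): 4 bp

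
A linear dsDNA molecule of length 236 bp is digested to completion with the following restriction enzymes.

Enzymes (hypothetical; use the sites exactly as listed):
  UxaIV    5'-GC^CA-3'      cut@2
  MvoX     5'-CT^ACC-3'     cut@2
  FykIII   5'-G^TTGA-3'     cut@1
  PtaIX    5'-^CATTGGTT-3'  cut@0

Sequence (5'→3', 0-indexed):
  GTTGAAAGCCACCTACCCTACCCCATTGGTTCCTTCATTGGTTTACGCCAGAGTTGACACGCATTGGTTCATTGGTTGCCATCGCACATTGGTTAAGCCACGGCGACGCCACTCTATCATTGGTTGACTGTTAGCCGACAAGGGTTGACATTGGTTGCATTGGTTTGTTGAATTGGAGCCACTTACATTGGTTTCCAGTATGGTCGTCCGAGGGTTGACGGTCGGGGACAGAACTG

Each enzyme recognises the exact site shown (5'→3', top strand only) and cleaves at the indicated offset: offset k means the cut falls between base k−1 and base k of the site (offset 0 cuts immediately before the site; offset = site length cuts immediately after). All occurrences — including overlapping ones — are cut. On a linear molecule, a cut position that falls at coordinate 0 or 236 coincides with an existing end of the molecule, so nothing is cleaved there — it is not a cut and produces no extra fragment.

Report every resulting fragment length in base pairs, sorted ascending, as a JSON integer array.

[1,4,4,5,5,5,6,6,7,8,8,8,8,9,10,10,11,12,12,12,13,21,22,29]

Scan for sites:
  UxaIV GCCA/2: at [7, 46, 77, 96, 107, 177] ⇒ [9, 48, 79, 98, 109, 179]
  MvoX CTACC/2: at [12, 17] ⇒ [14, 19]
  FykIII GTTGA/1: at [0, 52, 122, 143, 166, 213] ⇒ [1, 53, 123, 144, 167, 214]
  PtaIX CATTGGTT/0: at [23, 35, 61, 69, 86, 117, 148, 157, 185] ⇒ [23, 35, 61, 69, 86, 117, 148, 157, 185]

All cut coordinates (distinct, sorted): [1, 9, 14, 19, 23, 35, 48, 53, 61, 69, 79, 86, 98, 109, 117, 123, 144, 148, 157, 167, 179, 185, 214]

Fragments:
  [0,1): 1 bp
  [1,9): 8 bp
  [9,14): 5 bp
  [14,19): 5 bp
  [19,23): 4 bp
  [23,35): 12 bp
  [35,48): 13 bp
  [48,53): 5 bp
  [53,61): 8 bp
  [61,69): 8 bp
  [69,79): 10 bp
  [79,86): 7 bp
  [86,98): 12 bp
  [98,109): 11 bp
  [109,117): 8 bp
  [117,123): 6 bp
  [123,144): 21 bp
  [144,148): 4 bp
  [148,157): 9 bp
  [157,167): 10 bp
  [167,179): 12 bp
  [179,185): 6 bp
  [185,214): 29 bp
  [214,236): 22 bp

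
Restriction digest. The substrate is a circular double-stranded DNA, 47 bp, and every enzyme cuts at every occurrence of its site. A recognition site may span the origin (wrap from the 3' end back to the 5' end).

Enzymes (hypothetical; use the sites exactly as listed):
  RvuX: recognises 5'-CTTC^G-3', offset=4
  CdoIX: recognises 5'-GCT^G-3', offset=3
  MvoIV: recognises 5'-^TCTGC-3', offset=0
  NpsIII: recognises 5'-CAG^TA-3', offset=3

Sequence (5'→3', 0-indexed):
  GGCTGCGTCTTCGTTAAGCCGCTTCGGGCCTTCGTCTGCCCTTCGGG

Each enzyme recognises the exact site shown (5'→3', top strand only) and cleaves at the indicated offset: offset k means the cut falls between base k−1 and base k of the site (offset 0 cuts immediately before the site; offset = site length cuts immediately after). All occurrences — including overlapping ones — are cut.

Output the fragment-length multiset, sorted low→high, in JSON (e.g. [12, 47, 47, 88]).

Per-enzyme occurrences:
  RvuX (CTTCG, off=4): starts [8, 21, 29, 40] → cuts [12, 25, 33, 44]
  CdoIX (GCTG, off=3): starts [1] → cuts [4]
  MvoIV (TCTGC, off=0): starts [34] → cuts [34]
  NpsIII (CAGTA, off=3): no sites

Pooled cuts: [4, 12, 25, 33, 34, 44]

Fragment lengths:
  4→12: 8 bp
  12→25: 13 bp
  25→33: 8 bp
  33→34: 1 bp
  34→44: 10 bp
  44→4 (wrap): 47-44+4 = 7 bp

[1,7,8,8,10,13]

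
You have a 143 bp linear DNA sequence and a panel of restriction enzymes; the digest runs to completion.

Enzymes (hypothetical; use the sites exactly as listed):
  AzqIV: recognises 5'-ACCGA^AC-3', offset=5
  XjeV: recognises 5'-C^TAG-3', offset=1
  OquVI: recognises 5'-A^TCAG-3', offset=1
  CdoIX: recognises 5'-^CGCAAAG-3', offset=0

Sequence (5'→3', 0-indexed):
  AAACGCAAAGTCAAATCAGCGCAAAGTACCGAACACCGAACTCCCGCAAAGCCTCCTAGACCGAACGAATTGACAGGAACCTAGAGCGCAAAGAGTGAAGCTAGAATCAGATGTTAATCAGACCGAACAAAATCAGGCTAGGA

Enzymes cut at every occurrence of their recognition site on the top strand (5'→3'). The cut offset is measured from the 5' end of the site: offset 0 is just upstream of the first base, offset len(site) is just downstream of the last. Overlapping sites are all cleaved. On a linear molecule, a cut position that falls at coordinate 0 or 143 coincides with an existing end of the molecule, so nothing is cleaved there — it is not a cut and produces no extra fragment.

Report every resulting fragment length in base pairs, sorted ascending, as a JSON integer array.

Scan for sites:
  AzqIV (ACCGAAC, off=5): starts [27, 34, 59, 121] → cuts [32, 39, 64, 126]
  XjeV (CTAG, off=1): starts [55, 80, 100, 137] → cuts [56, 81, 101, 138]
  OquVI (ATCAG, off=1): starts [14, 105, 116, 131] → cuts [15, 106, 117, 132]
  CdoIX (CGCAAAG, off=0): starts [3, 19, 44, 86] → cuts [3, 19, 44, 86]

All cut coordinates (distinct, sorted): [3, 15, 19, 32, 39, 44, 56, 64, 81, 86, 101, 106, 117, 126, 132, 138]

Fragments:
  [0,3): 3 bp
  [3,15): 12 bp
  [15,19): 4 bp
  [19,32): 13 bp
  [32,39): 7 bp
  [39,44): 5 bp
  [44,56): 12 bp
  [56,64): 8 bp
  [64,81): 17 bp
  [81,86): 5 bp
  [86,101): 15 bp
  [101,106): 5 bp
  [106,117): 11 bp
  [117,126): 9 bp
  [126,132): 6 bp
  [132,138): 6 bp
  [138,143): 5 bp

[3,4,5,5,5,5,6,6,7,8,9,11,12,12,13,15,17]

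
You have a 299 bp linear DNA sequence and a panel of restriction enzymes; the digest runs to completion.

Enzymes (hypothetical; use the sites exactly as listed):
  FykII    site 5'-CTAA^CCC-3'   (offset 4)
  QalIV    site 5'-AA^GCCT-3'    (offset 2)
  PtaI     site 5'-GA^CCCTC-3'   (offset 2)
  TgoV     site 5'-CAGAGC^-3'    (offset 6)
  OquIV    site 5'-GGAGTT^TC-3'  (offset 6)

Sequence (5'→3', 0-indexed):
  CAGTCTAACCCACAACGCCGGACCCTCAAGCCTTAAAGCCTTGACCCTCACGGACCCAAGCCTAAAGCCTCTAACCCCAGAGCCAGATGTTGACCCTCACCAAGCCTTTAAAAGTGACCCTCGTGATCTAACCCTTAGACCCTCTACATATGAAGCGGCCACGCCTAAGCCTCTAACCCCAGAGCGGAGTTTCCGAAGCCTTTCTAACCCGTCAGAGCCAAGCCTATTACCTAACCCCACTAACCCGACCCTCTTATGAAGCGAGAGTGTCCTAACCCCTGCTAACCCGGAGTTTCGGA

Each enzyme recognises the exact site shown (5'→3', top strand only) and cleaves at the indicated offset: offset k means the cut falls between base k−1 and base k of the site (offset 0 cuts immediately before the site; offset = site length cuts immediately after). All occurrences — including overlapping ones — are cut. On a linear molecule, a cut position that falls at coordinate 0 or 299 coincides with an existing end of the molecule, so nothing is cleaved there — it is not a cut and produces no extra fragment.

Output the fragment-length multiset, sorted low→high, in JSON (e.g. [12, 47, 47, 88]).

[3,5,5,6,6,7,7,7,8,8,8,8,8,9,9,9,9,10,10,10,10,11,13,14,14,14,15,27,29]

Site scan:
  FykII (CTAACCC, off=4): starts [4, 70, 127, 172, 203, 230, 239, 271, 281] → cuts [8, 74, 131, 176, 207, 234, 243, 275, 285]
  QalIV (AAGCCT, off=2): starts [27, 35, 57, 64, 101, 166, 195, 219] → cuts [29, 37, 59, 66, 103, 168, 197, 221]
  PtaI (GACCCTC, off=2): starts [20, 42, 91, 115, 137, 246] → cuts [22, 44, 93, 117, 139, 248]
  TgoV (CAGAGC, off=6): starts [77, 179, 212] → cuts [83, 185, 218]
  OquIV (GGAGTTTC, off=6): starts [185, 288] → cuts [191, 294]

Pooled cuts: [8, 22, 29, 37, 44, 59, 66, 74, 83, 93, 103, 117, 131, 139, 168, 176, 185, 191, 197, 207, 218, 221, 234, 243, 248, 275, 285, 294]

Fragment lengths:
  [0,8): 8 bp
  [8,22): 14 bp
  [22,29): 7 bp
  [29,37): 8 bp
  [37,44): 7 bp
  [44,59): 15 bp
  [59,66): 7 bp
  [66,74): 8 bp
  [74,83): 9 bp
  [83,93): 10 bp
  [93,103): 10 bp
  [103,117): 14 bp
  [117,131): 14 bp
  [131,139): 8 bp
  [139,168): 29 bp
  [168,176): 8 bp
  [176,185): 9 bp
  [185,191): 6 bp
  [191,197): 6 bp
  [197,207): 10 bp
  [207,218): 11 bp
  [218,221): 3 bp
  [221,234): 13 bp
  [234,243): 9 bp
  [243,248): 5 bp
  [248,275): 27 bp
  [275,285): 10 bp
  [285,294): 9 bp
  [294,299): 5 bp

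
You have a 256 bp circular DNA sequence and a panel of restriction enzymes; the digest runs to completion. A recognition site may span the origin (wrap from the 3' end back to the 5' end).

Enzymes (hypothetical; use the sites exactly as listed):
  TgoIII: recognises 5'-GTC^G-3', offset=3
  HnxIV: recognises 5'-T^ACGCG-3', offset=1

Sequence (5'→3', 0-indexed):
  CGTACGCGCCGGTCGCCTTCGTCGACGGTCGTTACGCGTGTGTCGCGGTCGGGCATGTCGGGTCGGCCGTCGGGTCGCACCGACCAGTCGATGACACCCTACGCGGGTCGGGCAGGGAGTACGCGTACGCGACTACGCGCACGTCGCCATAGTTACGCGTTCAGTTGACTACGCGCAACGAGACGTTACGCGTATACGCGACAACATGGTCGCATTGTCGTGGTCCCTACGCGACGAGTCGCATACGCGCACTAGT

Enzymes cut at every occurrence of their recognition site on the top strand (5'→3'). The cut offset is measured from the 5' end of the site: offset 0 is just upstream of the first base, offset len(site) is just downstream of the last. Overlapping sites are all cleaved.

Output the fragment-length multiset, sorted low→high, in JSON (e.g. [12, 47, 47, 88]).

Per-enzyme occurrences:
  TgoIII (GTCG, off=3): starts [11, 20, 27, 41, 47, 56, 61, 68, 73, 86, 106, 142, 208, 216, 237, 254] → cuts [1, 14, 23, 30, 44, 50, 59, 64, 71, 76, 89, 109, 145, 211, 219, 240]
  HnxIV (TACGCG, off=1): starts [2, 32, 99, 119, 125, 133, 153, 169, 186, 194, 227, 243] → cuts [3, 33, 100, 120, 126, 134, 154, 170, 187, 195, 228, 244]

All cut coordinates (distinct, sorted): [1, 3, 14, 23, 30, 33, 44, 50, 59, 64, 71, 76, 89, 100, 109, 120, 126, 134, 145, 154, 170, 187, 195, 211, 219, 228, 240, 244]

Fragment lengths:
  1→3: 2 bp
  3→14: 11 bp
  14→23: 9 bp
  23→30: 7 bp
  30→33: 3 bp
  33→44: 11 bp
  44→50: 6 bp
  50→59: 9 bp
  59→64: 5 bp
  64→71: 7 bp
  71→76: 5 bp
  76→89: 13 bp
  89→100: 11 bp
  100→109: 9 bp
  109→120: 11 bp
  120→126: 6 bp
  126→134: 8 bp
  134→145: 11 bp
  145→154: 9 bp
  154→170: 16 bp
  170→187: 17 bp
  187→195: 8 bp
  195→211: 16 bp
  211→219: 8 bp
  219→228: 9 bp
  228→240: 12 bp
  240→244: 4 bp
  244→1 (wrap): 256-244+1 = 13 bp

[2,3,4,5,5,6,6,7,7,8,8,8,9,9,9,9,9,11,11,11,11,11,12,13,13,16,16,17]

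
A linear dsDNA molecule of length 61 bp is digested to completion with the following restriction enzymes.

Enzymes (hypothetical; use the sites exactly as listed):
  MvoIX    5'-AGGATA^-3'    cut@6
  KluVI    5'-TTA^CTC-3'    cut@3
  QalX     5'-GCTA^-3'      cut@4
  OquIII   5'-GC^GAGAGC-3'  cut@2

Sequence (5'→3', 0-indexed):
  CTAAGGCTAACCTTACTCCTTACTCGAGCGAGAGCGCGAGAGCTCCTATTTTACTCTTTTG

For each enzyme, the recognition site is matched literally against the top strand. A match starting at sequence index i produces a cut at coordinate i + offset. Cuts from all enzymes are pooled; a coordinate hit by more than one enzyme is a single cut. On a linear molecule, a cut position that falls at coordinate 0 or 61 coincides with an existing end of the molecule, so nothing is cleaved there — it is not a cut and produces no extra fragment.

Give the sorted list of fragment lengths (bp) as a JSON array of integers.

[6,7,7,8,8,9,16]

Site scan:
  MvoIX (AGGATA, off=6): no sites
  KluVI TTACTC/3: at [12, 19, 50] ⇒ [15, 22, 53]
  QalX GCTA/4: at [5] ⇒ [9]
  OquIII GCGAGAGC/2: at [27, 35] ⇒ [29, 37]

All cut coordinates (distinct, sorted): [9, 15, 22, 29, 37, 53]

Fragment lengths:
  [0,9): 9 bp
  [9,15): 6 bp
  [15,22): 7 bp
  [22,29): 7 bp
  [29,37): 8 bp
  [37,53): 16 bp
  [53,61): 8 bp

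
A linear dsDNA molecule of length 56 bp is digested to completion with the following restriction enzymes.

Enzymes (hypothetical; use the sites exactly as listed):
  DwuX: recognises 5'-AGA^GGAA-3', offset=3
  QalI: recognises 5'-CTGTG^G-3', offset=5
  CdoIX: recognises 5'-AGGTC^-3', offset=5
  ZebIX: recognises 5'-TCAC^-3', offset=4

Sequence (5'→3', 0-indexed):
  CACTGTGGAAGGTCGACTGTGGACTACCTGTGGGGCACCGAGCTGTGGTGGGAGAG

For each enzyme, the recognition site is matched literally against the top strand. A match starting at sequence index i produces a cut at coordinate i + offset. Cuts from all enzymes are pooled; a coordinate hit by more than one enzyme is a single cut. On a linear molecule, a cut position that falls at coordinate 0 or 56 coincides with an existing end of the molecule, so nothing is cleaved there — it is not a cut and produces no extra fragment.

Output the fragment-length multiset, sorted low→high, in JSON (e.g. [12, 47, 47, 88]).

Per-enzyme occurrences:
  DwuX (AGAGGAA, off=3): no sites
  QalI (CTGTGG, off=5): starts [2, 16, 27, 42] → cuts [7, 21, 32, 47]
  CdoIX (AGGTC, off=5): starts [9] → cuts [14]
  ZebIX (TCAC, off=4): no sites

Pooled cuts: [7, 14, 21, 32, 47]

Fragments:
  [0,7): 7 bp
  [7,14): 7 bp
  [14,21): 7 bp
  [21,32): 11 bp
  [32,47): 15 bp
  [47,56): 9 bp

[7,7,7,9,11,15]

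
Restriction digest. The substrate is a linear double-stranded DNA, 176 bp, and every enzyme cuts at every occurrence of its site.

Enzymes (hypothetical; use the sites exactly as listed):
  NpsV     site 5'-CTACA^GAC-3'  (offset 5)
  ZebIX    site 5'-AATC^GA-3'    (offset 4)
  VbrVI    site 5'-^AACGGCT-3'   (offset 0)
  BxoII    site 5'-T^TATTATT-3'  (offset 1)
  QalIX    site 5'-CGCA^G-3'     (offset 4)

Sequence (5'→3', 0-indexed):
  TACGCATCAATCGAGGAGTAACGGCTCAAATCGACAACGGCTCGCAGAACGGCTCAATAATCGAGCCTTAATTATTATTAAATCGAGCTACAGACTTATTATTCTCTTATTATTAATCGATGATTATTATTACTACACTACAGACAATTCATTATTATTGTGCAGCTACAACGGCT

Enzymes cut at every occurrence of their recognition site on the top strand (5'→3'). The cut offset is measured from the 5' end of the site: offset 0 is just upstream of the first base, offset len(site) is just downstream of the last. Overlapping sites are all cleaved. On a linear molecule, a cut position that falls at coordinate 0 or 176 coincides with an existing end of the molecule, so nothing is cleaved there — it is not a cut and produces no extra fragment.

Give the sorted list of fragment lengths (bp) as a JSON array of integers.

[1,3,4,6,7,7,8,10,10,11,11,11,12,12,13,15,17,18]

Site scan:
  NpsV CTACAGAC/5: at [87, 137] ⇒ [92, 142]
  ZebIX AATCGA/4: at [8, 28, 58, 80, 114] ⇒ [12, 32, 62, 84, 118]
  VbrVI AACGGCT/0: at [19, 35, 47, 169] ⇒ [19, 35, 47, 169]
  BxoII TTATTATT/1: at [71, 95, 106, 123, 151] ⇒ [72, 96, 107, 124, 152]
  QalIX CGCAG/4: at [42] ⇒ [46]

All cut coordinates (distinct, sorted): [12, 19, 32, 35, 46, 47, 62, 72, 84, 92, 96, 107, 118, 124, 142, 152, 169]

Fragment lengths:
  [0,12): 12 bp
  [12,19): 7 bp
  [19,32): 13 bp
  [32,35): 3 bp
  [35,46): 11 bp
  [46,47): 1 bp
  [47,62): 15 bp
  [62,72): 10 bp
  [72,84): 12 bp
  [84,92): 8 bp
  [92,96): 4 bp
  [96,107): 11 bp
  [107,118): 11 bp
  [118,124): 6 bp
  [124,142): 18 bp
  [142,152): 10 bp
  [152,169): 17 bp
  [169,176): 7 bp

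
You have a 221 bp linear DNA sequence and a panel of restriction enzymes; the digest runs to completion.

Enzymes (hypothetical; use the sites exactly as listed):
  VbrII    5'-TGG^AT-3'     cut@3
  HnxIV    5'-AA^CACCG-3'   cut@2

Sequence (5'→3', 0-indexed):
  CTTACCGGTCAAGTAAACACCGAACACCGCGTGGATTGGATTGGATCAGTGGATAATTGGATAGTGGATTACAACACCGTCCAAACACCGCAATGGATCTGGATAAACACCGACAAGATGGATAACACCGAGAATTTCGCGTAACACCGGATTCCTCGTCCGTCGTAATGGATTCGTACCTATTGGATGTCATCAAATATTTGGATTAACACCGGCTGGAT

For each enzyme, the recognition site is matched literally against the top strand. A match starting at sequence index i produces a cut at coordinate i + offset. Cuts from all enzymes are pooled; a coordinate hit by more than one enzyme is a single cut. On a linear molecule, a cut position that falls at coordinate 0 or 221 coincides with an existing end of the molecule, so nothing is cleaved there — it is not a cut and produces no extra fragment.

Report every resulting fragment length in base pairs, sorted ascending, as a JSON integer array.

[2,4,5,5,5,5,6,7,7,7,8,8,10,10,11,11,14,15,17,18,19,27]

Scan for sites:
  VbrII TGGAT/3: at [31, 36, 41, 49, 57, 64, 93, 99, 118, 168, 183, 201, 216] ⇒ [34, 39, 44, 52, 60, 67, 96, 102, 121, 171, 186, 204, 219]
  HnxIV AACACCG/2: at [15, 22, 72, 83, 105, 123, 142, 207] ⇒ [17, 24, 74, 85, 107, 125, 144, 209]

Pooled cuts: [17, 24, 34, 39, 44, 52, 60, 67, 74, 85, 96, 102, 107, 121, 125, 144, 171, 186, 204, 209, 219]

Fragments:
  [0,17): 17 bp
  [17,24): 7 bp
  [24,34): 10 bp
  [34,39): 5 bp
  [39,44): 5 bp
  [44,52): 8 bp
  [52,60): 8 bp
  [60,67): 7 bp
  [67,74): 7 bp
  [74,85): 11 bp
  [85,96): 11 bp
  [96,102): 6 bp
  [102,107): 5 bp
  [107,121): 14 bp
  [121,125): 4 bp
  [125,144): 19 bp
  [144,171): 27 bp
  [171,186): 15 bp
  [186,204): 18 bp
  [204,209): 5 bp
  [209,219): 10 bp
  [219,221): 2 bp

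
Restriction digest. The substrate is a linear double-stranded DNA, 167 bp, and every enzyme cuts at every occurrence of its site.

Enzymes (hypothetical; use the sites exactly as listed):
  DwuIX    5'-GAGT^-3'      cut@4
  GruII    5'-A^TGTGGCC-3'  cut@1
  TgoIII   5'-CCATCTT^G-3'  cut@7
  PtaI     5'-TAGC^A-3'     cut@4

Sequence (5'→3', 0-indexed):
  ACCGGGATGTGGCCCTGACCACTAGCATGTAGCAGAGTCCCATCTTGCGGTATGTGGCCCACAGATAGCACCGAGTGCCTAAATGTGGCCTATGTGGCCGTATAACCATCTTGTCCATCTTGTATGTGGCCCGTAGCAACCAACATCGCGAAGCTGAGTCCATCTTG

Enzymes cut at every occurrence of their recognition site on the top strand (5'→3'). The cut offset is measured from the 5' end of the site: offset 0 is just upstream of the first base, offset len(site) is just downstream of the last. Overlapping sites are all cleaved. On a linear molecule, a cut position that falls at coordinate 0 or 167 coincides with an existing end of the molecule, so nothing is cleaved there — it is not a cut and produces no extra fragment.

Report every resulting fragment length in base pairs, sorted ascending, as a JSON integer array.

[1,3,5,6,7,7,7,7,7,8,9,9,13,17,19,20,22]

Site scan:
  DwuIX GAGT/4: at [34, 72, 155] ⇒ [38, 76, 159]
  GruII ATGTGGCC/1: at [6, 51, 82, 91, 123] ⇒ [7, 52, 83, 92, 124]
  TgoIII CCATCTTG/7: at [39, 105, 114, 159] ⇒ [46, 112, 121, 166]
  PtaI TAGCA/4: at [22, 29, 65, 133] ⇒ [26, 33, 69, 137]

All cut coordinates (distinct, sorted): [7, 26, 33, 38, 46, 52, 69, 76, 83, 92, 112, 121, 124, 137, 159, 166]

Fragments:
  [0,7): 7 bp
  [7,26): 19 bp
  [26,33): 7 bp
  [33,38): 5 bp
  [38,46): 8 bp
  [46,52): 6 bp
  [52,69): 17 bp
  [69,76): 7 bp
  [76,83): 7 bp
  [83,92): 9 bp
  [92,112): 20 bp
  [112,121): 9 bp
  [121,124): 3 bp
  [124,137): 13 bp
  [137,159): 22 bp
  [159,166): 7 bp
  [166,167): 1 bp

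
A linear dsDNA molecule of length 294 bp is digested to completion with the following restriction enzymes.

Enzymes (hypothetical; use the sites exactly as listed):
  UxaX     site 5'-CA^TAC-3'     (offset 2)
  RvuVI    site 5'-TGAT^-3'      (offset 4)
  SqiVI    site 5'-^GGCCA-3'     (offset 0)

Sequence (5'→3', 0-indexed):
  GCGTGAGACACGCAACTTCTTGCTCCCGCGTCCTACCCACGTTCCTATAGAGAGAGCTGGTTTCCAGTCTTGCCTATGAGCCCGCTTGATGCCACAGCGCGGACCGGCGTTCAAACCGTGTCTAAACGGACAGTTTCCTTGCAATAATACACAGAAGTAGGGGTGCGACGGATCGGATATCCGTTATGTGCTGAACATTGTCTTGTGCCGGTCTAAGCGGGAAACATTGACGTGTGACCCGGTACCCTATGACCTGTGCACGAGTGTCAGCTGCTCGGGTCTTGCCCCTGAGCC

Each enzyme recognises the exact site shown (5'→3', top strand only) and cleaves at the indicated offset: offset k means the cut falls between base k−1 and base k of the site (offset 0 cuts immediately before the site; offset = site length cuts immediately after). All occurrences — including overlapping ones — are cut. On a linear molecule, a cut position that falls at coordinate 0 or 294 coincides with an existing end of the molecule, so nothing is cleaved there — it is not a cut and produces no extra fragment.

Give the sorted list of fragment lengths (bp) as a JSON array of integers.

[90,204]

Site scan:
  UxaX (CATAC, off=2): no sites
  RvuVI (TGAT, off=4): starts [86] → cuts [90]
  SqiVI (GGCCA, off=0): no sites

All cut coordinates (distinct, sorted): [90]

Fragment lengths:
  [0,90): 90 bp
  [90,294): 204 bp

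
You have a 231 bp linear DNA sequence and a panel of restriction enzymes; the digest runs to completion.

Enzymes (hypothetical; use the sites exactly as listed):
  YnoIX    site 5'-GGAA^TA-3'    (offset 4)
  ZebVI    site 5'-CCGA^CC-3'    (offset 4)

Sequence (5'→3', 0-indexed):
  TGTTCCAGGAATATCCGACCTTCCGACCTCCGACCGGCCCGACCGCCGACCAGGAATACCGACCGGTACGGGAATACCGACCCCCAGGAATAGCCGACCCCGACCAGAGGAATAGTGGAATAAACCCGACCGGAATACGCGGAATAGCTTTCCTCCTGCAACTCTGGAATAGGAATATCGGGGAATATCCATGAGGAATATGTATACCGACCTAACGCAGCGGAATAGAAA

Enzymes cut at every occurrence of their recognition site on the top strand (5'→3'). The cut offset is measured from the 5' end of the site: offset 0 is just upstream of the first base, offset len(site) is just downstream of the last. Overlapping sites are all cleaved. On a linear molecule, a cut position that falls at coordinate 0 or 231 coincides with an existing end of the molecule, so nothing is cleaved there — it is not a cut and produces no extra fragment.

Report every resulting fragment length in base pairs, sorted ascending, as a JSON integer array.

Scan for sites:
  YnoIX GGAATA/4: at [7, 52, 70, 86, 108, 116, 131, 140, 165, 171, 181, 194, 221] ⇒ [11, 56, 74, 90, 112, 120, 135, 144, 169, 175, 185, 198, 225]
  ZebVI CCGACC/4: at [14, 22, 29, 38, 45, 58, 76, 93, 99, 125, 206] ⇒ [18, 26, 33, 42, 49, 62, 80, 97, 103, 129, 210]

All cut coordinates (distinct, sorted): [11, 18, 26, 33, 42, 49, 56, 62, 74, 80, 90, 97, 103, 112, 120, 129, 135, 144, 169, 175, 185, 198, 210, 225]

Fragments:
  [0,11): 11 bp
  [11,18): 7 bp
  [18,26): 8 bp
  [26,33): 7 bp
  [33,42): 9 bp
  [42,49): 7 bp
  [49,56): 7 bp
  [56,62): 6 bp
  [62,74): 12 bp
  [74,80): 6 bp
  [80,90): 10 bp
  [90,97): 7 bp
  [97,103): 6 bp
  [103,112): 9 bp
  [112,120): 8 bp
  [120,129): 9 bp
  [129,135): 6 bp
  [135,144): 9 bp
  [144,169): 25 bp
  [169,175): 6 bp
  [175,185): 10 bp
  [185,198): 13 bp
  [198,210): 12 bp
  [210,225): 15 bp
  [225,231): 6 bp

[6,6,6,6,6,6,7,7,7,7,7,8,8,9,9,9,9,10,10,11,12,12,13,15,25]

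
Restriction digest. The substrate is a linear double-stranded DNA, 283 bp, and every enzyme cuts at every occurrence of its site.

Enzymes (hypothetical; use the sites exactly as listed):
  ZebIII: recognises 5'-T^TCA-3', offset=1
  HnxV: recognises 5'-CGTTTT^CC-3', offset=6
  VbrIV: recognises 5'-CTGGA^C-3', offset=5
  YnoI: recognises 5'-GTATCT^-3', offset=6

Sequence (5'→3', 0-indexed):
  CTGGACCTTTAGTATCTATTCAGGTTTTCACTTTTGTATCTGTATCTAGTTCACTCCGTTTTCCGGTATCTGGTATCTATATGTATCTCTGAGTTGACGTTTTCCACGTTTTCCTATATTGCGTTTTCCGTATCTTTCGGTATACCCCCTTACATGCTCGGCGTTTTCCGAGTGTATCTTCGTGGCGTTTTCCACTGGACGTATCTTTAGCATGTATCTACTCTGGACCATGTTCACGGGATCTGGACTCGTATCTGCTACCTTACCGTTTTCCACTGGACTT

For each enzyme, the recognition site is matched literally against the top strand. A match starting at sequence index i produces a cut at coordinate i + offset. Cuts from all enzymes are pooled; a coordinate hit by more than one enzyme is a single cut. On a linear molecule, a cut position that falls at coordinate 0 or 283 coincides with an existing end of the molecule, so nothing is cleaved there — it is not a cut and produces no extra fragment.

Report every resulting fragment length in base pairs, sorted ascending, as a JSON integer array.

Site scan:
  ZebIII TTCA/1: at [18, 26, 49, 232] ⇒ [19, 27, 50, 233]
  HnxV CGTTTTCC/6: at [56, 97, 106, 121, 161, 185, 266] ⇒ [62, 103, 112, 127, 167, 191, 272]
  VbrIV CTGGAC/5: at [0, 194, 222, 242, 275] ⇒ [5, 199, 227, 247, 280]
  YnoI GTATCT/6: at [11, 35, 41, 65, 72, 82, 129, 173, 200, 213, 250] ⇒ [17, 41, 47, 71, 78, 88, 135, 179, 206, 219, 256]

All cut coordinates (distinct, sorted): [5, 17, 19, 27, 41, 47, 50, 62, 71, 78, 88, 103, 112, 127, 135, 167, 179, 191, 199, 206, 219, 227, 233, 247, 256, 272, 280]

Fragments:
  [0,5): 5 bp
  [5,17): 12 bp
  [17,19): 2 bp
  [19,27): 8 bp
  [27,41): 14 bp
  [41,47): 6 bp
  [47,50): 3 bp
  [50,62): 12 bp
  [62,71): 9 bp
  [71,78): 7 bp
  [78,88): 10 bp
  [88,103): 15 bp
  [103,112): 9 bp
  [112,127): 15 bp
  [127,135): 8 bp
  [135,167): 32 bp
  [167,179): 12 bp
  [179,191): 12 bp
  [191,199): 8 bp
  [199,206): 7 bp
  [206,219): 13 bp
  [219,227): 8 bp
  [227,233): 6 bp
  [233,247): 14 bp
  [247,256): 9 bp
  [256,272): 16 bp
  [272,280): 8 bp
  [280,283): 3 bp

[2,3,3,5,6,6,7,7,8,8,8,8,8,9,9,9,10,12,12,12,12,13,14,14,15,15,16,32]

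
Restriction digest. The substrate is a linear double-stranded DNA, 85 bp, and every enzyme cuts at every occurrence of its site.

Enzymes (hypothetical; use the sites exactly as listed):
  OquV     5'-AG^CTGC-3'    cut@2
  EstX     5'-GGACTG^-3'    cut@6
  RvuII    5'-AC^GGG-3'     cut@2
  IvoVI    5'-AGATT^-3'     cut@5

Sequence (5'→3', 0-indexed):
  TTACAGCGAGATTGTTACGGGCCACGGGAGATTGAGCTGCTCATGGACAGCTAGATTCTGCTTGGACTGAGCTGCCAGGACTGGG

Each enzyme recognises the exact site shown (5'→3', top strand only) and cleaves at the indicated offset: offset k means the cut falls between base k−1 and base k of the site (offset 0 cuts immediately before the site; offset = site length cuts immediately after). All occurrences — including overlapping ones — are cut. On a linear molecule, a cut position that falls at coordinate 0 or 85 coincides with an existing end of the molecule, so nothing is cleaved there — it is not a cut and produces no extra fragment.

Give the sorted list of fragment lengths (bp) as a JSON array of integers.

[2,2,3,5,7,8,12,12,13,21]

Site scan:
  OquV (AGCTGC, off=2): starts [34, 69] → cuts [36, 71]
  EstX (GGACTG, off=6): starts [63, 77] → cuts [69, 83]
  RvuII (ACGGG, off=2): starts [16, 23] → cuts [18, 25]
  IvoVI (AGATT, off=5): starts [8, 28, 52] → cuts [13, 33, 57]

Pooled cuts: [13, 18, 25, 33, 36, 57, 69, 71, 83]

Fragments:
  [0,13): 13 bp
  [13,18): 5 bp
  [18,25): 7 bp
  [25,33): 8 bp
  [33,36): 3 bp
  [36,57): 21 bp
  [57,69): 12 bp
  [69,71): 2 bp
  [71,83): 12 bp
  [83,85): 2 bp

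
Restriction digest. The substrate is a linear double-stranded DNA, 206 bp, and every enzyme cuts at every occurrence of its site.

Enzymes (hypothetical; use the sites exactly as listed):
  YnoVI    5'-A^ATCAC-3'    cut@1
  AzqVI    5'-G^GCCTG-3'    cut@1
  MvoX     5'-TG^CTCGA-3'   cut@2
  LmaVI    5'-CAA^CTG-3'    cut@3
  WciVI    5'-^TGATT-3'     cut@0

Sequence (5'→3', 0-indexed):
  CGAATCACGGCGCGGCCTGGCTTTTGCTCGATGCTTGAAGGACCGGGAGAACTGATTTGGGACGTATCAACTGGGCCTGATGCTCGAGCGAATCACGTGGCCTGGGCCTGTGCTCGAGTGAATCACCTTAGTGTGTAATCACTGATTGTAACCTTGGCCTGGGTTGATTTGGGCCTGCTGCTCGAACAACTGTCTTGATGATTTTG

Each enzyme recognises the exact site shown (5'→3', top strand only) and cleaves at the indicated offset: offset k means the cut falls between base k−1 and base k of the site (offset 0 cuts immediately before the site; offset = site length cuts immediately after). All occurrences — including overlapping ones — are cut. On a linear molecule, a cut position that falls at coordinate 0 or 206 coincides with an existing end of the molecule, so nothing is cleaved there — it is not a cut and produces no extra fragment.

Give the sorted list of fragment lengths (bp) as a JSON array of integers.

[3,4,5,6,7,8,8,8,8,8,8,9,9,9,9,11,12,14,16,18,26]

Site scan:
  YnoVI (AATCAC, off=1): starts [2, 90, 120, 136] → cuts [3, 91, 121, 137]
  AzqVI (GGCCTG, off=1): starts [13, 73, 98, 104, 155, 171] → cuts [14, 74, 99, 105, 156, 172]
  MvoX (TGCTCGA, off=2): starts [24, 80, 110, 178] → cuts [26, 82, 112, 180]
  LmaVI (CAACTG, off=3): starts [67, 186] → cuts [70, 189]
  WciVI (TGATT, off=0): starts [52, 142, 164, 198] → cuts [52, 142, 164, 198]

All cut coordinates (distinct, sorted): [3, 14, 26, 52, 70, 74, 82, 91, 99, 105, 112, 121, 137, 142, 156, 164, 172, 180, 189, 198]

Fragments:
  [0,3): 3 bp
  [3,14): 11 bp
  [14,26): 12 bp
  [26,52): 26 bp
  [52,70): 18 bp
  [70,74): 4 bp
  [74,82): 8 bp
  [82,91): 9 bp
  [91,99): 8 bp
  [99,105): 6 bp
  [105,112): 7 bp
  [112,121): 9 bp
  [121,137): 16 bp
  [137,142): 5 bp
  [142,156): 14 bp
  [156,164): 8 bp
  [164,172): 8 bp
  [172,180): 8 bp
  [180,189): 9 bp
  [189,198): 9 bp
  [198,206): 8 bp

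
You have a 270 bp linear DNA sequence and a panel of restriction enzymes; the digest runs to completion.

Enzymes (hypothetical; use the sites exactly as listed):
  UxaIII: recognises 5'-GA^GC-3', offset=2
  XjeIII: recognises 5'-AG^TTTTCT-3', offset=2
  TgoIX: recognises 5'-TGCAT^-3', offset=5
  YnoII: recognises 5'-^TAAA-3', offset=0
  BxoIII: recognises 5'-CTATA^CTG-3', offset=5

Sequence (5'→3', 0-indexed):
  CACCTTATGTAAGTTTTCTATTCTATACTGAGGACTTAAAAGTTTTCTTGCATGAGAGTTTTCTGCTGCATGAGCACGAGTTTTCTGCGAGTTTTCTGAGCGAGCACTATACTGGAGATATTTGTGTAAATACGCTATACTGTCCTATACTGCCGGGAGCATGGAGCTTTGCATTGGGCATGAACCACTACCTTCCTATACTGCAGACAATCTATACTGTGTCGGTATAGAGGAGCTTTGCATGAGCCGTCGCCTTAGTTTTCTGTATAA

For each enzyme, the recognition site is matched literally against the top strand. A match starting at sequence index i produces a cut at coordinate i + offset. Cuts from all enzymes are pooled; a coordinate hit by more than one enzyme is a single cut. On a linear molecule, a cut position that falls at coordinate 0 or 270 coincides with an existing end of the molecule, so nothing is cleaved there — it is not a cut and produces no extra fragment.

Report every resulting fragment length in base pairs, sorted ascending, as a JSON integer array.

[2,2,4,5,6,7,7,8,8,9,9,9,9,10,11,11,12,13,13,13,13,14,15,16,18,26]

Scan for sites:
  UxaIII (GAGC, off=2): starts [71, 97, 101, 156, 163, 232, 243] → cuts [73, 99, 103, 158, 165, 234, 245]
  XjeIII (AGTTTTCT, off=2): starts [11, 40, 56, 78, 89, 256] → cuts [13, 42, 58, 80, 91, 258]
  TgoIX (TGCAT, off=5): starts [48, 66, 169, 238] → cuts [53, 71, 174, 243]
  YnoII (TAAA, off=0): starts [36, 126] → cuts [36, 126]
  BxoIII (CTATACTG, off=5): starts [22, 106, 134, 144, 195, 211] → cuts [27, 111, 139, 149, 200, 216]

Pooled cuts: [13, 27, 36, 42, 53, 58, 71, 73, 80, 91, 99, 103, 111, 126, 139, 149, 158, 165, 174, 200, 216, 234, 243, 245, 258]

Fragments:
  [0,13): 13 bp
  [13,27): 14 bp
  [27,36): 9 bp
  [36,42): 6 bp
  [42,53): 11 bp
  [53,58): 5 bp
  [58,71): 13 bp
  [71,73): 2 bp
  [73,80): 7 bp
  [80,91): 11 bp
  [91,99): 8 bp
  [99,103): 4 bp
  [103,111): 8 bp
  [111,126): 15 bp
  [126,139): 13 bp
  [139,149): 10 bp
  [149,158): 9 bp
  [158,165): 7 bp
  [165,174): 9 bp
  [174,200): 26 bp
  [200,216): 16 bp
  [216,234): 18 bp
  [234,243): 9 bp
  [243,245): 2 bp
  [245,258): 13 bp
  [258,270): 12 bp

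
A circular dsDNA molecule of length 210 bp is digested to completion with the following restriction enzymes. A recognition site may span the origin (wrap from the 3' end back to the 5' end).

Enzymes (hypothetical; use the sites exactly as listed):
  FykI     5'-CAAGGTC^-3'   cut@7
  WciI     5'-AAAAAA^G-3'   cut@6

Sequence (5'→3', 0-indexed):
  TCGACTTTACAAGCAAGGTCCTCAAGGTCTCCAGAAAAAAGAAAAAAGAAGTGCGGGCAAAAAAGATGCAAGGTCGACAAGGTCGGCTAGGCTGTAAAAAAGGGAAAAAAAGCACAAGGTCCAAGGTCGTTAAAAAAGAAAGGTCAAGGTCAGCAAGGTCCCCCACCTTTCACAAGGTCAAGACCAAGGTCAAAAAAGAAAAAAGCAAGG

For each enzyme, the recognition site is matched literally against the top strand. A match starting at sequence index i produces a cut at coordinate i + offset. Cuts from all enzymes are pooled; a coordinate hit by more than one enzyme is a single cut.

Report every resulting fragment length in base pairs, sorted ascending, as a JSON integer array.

[6,7,7,7,8,9,9,9,9,10,10,11,11,12,14,17,17,18,19]

Site scan:
  FykI (CAAGGTC, off=7): starts [13, 22, 68, 77, 114, 121, 144, 153, 172, 184, 205] → cuts [2, 20, 29, 75, 84, 121, 128, 151, 160, 179, 191]
  WciI (AAAAAAG, off=6): starts [34, 41, 58, 95, 105, 131, 191, 198] → cuts [40, 47, 64, 101, 111, 137, 197, 204]

All cut coordinates (distinct, sorted): [2, 20, 29, 40, 47, 64, 75, 84, 101, 111, 121, 128, 137, 151, 160, 179, 191, 197, 204]

Fragments:
  2→20: 18 bp
  20→29: 9 bp
  29→40: 11 bp
  40→47: 7 bp
  47→64: 17 bp
  64→75: 11 bp
  75→84: 9 bp
  84→101: 17 bp
  101→111: 10 bp
  111→121: 10 bp
  121→128: 7 bp
  128→137: 9 bp
  137→151: 14 bp
  151→160: 9 bp
  160→179: 19 bp
  179→191: 12 bp
  191→197: 6 bp
  197→204: 7 bp
  204→2 (wrap): 210-204+2 = 8 bp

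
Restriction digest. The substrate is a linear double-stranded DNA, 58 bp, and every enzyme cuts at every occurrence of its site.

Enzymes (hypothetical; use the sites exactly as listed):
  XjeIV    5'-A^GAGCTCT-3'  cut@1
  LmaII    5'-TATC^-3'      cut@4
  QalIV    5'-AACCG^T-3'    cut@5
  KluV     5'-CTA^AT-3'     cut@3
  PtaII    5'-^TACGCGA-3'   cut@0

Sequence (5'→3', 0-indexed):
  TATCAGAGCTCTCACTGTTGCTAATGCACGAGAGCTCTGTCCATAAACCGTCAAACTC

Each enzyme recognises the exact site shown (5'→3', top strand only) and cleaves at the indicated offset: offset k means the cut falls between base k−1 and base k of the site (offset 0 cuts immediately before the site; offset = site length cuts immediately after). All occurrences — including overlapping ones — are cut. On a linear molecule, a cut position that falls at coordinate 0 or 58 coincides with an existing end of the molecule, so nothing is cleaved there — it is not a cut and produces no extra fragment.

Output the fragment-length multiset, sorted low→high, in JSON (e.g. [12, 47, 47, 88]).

[1,4,8,8,18,19]

Scan for sites:
  XjeIV (AGAGCTCT, off=1): starts [4, 30] → cuts [5, 31]
  LmaII (TATC, off=4): starts [0] → cuts [4]
  QalIV (AACCGT, off=5): starts [45] → cuts [50]
  KluV (CTAAT, off=3): starts [20] → cuts [23]
  PtaII (TACGCGA, off=0): no sites

Pooled cuts: [4, 5, 23, 31, 50]

Fragment lengths:
  [0,4): 4 bp
  [4,5): 1 bp
  [5,23): 18 bp
  [23,31): 8 bp
  [31,50): 19 bp
  [50,58): 8 bp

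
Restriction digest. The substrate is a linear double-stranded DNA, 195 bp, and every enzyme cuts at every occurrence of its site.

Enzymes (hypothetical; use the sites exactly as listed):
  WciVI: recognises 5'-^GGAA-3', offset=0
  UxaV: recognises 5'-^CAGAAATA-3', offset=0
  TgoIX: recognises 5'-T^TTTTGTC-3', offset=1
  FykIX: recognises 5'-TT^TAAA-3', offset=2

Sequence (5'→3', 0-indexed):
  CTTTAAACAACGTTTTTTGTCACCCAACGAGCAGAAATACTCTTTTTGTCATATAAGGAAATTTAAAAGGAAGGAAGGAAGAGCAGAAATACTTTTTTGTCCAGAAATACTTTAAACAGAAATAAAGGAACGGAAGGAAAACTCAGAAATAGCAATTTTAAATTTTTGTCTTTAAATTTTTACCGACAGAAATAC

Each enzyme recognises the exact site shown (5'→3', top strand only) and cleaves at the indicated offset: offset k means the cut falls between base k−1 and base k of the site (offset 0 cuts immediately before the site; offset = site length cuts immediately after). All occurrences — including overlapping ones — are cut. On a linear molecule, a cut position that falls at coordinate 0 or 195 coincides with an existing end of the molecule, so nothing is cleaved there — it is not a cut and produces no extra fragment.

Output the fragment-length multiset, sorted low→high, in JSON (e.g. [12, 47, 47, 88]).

[3,4,4,4,4,5,5,5,7,7,7,8,9,9,10,11,11,11,12,13,14,15,17]

Per-enzyme occurrences:
  WciVI GGAA/0: at [56, 68, 72, 76, 126, 131, 135] ⇒ [56, 68, 72, 76, 126, 131, 135]
  UxaV CAGAAATA/0: at [31, 83, 101, 116, 143, 186] ⇒ [31, 83, 101, 116, 143, 186]
  TgoIX TTTTTGTC/1: at [13, 42, 93, 162] ⇒ [14, 43, 94, 163]
  FykIX TTTAAA/2: at [1, 61, 110, 156, 170] ⇒ [3, 63, 112, 158, 172]

All cut coordinates (distinct, sorted): [3, 14, 31, 43, 56, 63, 68, 72, 76, 83, 94, 101, 112, 116, 126, 131, 135, 143, 158, 163, 172, 186]

Fragments:
  [0,3): 3 bp
  [3,14): 11 bp
  [14,31): 17 bp
  [31,43): 12 bp
  [43,56): 13 bp
  [56,63): 7 bp
  [63,68): 5 bp
  [68,72): 4 bp
  [72,76): 4 bp
  [76,83): 7 bp
  [83,94): 11 bp
  [94,101): 7 bp
  [101,112): 11 bp
  [112,116): 4 bp
  [116,126): 10 bp
  [126,131): 5 bp
  [131,135): 4 bp
  [135,143): 8 bp
  [143,158): 15 bp
  [158,163): 5 bp
  [163,172): 9 bp
  [172,186): 14 bp
  [186,195): 9 bp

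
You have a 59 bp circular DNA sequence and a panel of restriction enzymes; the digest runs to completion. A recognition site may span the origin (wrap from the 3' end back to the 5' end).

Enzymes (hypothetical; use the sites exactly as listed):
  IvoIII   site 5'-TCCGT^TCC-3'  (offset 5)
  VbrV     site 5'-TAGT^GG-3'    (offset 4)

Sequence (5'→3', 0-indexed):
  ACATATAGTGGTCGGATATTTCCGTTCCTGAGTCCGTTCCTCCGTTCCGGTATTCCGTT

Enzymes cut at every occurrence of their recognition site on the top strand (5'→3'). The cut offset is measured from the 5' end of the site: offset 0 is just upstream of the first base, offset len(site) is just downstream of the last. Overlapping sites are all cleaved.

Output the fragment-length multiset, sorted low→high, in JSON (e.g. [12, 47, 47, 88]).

Per-enzyme occurrences:
  IvoIII (TCCGTTCC, off=5): starts [20, 32, 40] → cuts [25, 37, 45]
  VbrV (TAGTGG, off=4): starts [5] → cuts [9]

All cut coordinates (distinct, sorted): [9, 25, 37, 45]

Fragments:
  9→25: 16 bp
  25→37: 12 bp
  37→45: 8 bp
  45→9 (wrap): 59-45+9 = 23 bp

[8,12,16,23]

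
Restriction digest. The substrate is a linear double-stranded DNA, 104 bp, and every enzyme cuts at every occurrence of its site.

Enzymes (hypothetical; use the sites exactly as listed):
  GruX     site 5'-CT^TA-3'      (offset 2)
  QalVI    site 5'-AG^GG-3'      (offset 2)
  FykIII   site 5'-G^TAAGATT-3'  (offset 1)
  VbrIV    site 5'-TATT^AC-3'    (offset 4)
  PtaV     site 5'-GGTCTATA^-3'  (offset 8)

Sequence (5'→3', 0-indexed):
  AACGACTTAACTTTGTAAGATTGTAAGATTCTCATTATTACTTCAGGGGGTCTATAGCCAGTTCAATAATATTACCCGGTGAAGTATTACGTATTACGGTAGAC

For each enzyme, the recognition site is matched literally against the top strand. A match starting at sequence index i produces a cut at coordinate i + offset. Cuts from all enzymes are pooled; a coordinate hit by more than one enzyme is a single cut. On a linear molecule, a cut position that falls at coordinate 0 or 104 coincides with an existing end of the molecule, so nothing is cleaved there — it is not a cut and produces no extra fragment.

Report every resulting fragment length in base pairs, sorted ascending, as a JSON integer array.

Per-enzyme occurrences:
  GruX (CTTA, off=2): starts [5] → cuts [7]
  QalVI (AGGG, off=2): starts [44] → cuts [46]
  FykIII (GTAAGATT, off=1): starts [14, 22] → cuts [15, 23]
  VbrIV (TATTAC, off=4): starts [35, 69, 84, 91] → cuts [39, 73, 88, 95]
  PtaV (GGTCTATA, off=8): starts [48] → cuts [56]

All cut coordinates (distinct, sorted): [7, 15, 23, 39, 46, 56, 73, 88, 95]

Fragments:
  [0,7): 7 bp
  [7,15): 8 bp
  [15,23): 8 bp
  [23,39): 16 bp
  [39,46): 7 bp
  [46,56): 10 bp
  [56,73): 17 bp
  [73,88): 15 bp
  [88,95): 7 bp
  [95,104): 9 bp

[7,7,7,8,8,9,10,15,16,17]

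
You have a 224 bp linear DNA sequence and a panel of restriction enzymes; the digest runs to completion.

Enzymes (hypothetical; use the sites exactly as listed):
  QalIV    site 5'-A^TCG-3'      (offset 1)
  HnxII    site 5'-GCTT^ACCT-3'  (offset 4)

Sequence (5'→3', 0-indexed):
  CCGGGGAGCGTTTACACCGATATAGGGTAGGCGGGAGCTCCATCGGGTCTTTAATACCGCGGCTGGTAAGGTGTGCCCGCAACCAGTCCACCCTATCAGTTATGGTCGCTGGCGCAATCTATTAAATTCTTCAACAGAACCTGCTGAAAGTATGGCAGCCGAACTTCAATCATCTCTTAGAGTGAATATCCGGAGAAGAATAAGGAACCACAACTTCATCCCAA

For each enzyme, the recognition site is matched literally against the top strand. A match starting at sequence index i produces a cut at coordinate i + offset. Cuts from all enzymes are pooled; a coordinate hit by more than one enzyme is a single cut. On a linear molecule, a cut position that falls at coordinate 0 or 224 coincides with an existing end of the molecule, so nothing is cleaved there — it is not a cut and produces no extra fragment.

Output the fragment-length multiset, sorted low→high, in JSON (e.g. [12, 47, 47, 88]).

Per-enzyme occurrences:
  QalIV ATCG/1: at [41] ⇒ [42]
  HnxII (GCTTACCT, off=4): no sites

Pooled cuts: [42]

Fragment lengths:
  [0,42): 42 bp
  [42,224): 182 bp

[42,182]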